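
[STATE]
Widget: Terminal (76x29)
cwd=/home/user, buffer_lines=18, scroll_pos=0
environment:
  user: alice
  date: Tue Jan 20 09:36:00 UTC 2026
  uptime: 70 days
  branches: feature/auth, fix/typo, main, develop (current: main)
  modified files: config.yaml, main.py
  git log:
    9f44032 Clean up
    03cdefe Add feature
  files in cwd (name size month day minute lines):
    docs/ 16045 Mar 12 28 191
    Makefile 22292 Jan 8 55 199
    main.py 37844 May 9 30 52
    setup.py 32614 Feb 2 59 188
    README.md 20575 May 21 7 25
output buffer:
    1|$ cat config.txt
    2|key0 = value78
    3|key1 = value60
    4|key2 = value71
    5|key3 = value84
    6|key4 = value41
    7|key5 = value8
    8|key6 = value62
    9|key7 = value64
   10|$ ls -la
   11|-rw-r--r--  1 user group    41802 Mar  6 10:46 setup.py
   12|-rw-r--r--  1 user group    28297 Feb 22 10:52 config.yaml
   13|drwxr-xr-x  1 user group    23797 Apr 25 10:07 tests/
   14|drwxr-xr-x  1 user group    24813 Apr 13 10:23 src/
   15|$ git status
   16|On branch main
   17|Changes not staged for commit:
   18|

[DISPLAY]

$ cat config.txt                                                            
key0 = value78                                                              
key1 = value60                                                              
key2 = value71                                                              
key3 = value84                                                              
key4 = value41                                                              
key5 = value8                                                               
key6 = value62                                                              
key7 = value64                                                              
$ ls -la                                                                    
-rw-r--r--  1 user group    41802 Mar  6 10:46 setup.py                     
-rw-r--r--  1 user group    28297 Feb 22 10:52 config.yaml                  
drwxr-xr-x  1 user group    23797 Apr 25 10:07 tests/                       
drwxr-xr-x  1 user group    24813 Apr 13 10:23 src/                         
$ git status                                                                
On branch main                                                              
Changes not staged for commit:                                              
                                                                            
$ █                                                                         
                                                                            
                                                                            
                                                                            
                                                                            
                                                                            
                                                                            
                                                                            
                                                                            
                                                                            
                                                                            


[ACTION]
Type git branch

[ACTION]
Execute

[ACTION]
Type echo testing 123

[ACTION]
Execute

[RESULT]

$ cat config.txt                                                            
key0 = value78                                                              
key1 = value60                                                              
key2 = value71                                                              
key3 = value84                                                              
key4 = value41                                                              
key5 = value8                                                               
key6 = value62                                                              
key7 = value64                                                              
$ ls -la                                                                    
-rw-r--r--  1 user group    41802 Mar  6 10:46 setup.py                     
-rw-r--r--  1 user group    28297 Feb 22 10:52 config.yaml                  
drwxr-xr-x  1 user group    23797 Apr 25 10:07 tests/                       
drwxr-xr-x  1 user group    24813 Apr 13 10:23 src/                         
$ git status                                                                
On branch main                                                              
Changes not staged for commit:                                              
                                                                            
$ git branch                                                                
  feature/auth                                                              
  fix/typo                                                                  
* main                                                                      
  develop                                                                   
$ echo testing 123                                                          
testing 123                                                                 
$ █                                                                         
                                                                            
                                                                            
                                                                            


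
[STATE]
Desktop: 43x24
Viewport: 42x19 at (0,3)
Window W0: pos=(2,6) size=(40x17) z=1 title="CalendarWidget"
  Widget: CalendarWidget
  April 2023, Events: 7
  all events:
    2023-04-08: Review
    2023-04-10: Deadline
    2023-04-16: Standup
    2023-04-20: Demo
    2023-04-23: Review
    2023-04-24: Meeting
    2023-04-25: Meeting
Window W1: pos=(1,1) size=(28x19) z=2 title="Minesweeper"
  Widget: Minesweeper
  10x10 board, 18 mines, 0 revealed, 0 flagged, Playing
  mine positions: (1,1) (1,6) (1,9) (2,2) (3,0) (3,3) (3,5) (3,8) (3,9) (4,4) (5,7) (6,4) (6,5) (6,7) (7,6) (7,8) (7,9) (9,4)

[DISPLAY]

 ┠──────────────────────────┨             
 ┃■■■■■■■■■■                ┃             
 ┃■■■■■■■■■■                ┃             
 ┃■■■■■■■■■■                ┃━━━━━━━━━━━━┓
 ┃■■■■■■■■■■                ┃            ┃
 ┃■■■■■■■■■■                ┃────────────┨
 ┃■■■■■■■■■■                ┃            ┃
 ┃■■■■■■■■■■                ┃            ┃
 ┃■■■■■■■■■■                ┃            ┃
 ┃■■■■■■■■■■                ┃            ┃
 ┃■■■■■■■■■■                ┃            ┃
 ┃                          ┃            ┃
 ┃                          ┃            ┃
 ┃                          ┃            ┃
 ┃                          ┃            ┃
 ┃                          ┃            ┃
 ┗━━━━━━━━━━━━━━━━━━━━━━━━━━┛            ┃
  ┃                                      ┃
  ┃                                      ┃


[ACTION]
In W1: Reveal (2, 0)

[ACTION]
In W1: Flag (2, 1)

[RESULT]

 ┠──────────────────────────┨             
 ┃■■■■■■■■■■                ┃             
 ┃■■■■■■■■■■                ┃             
 ┃2⚑■■■■■■■■                ┃━━━━━━━━━━━━┓
 ┃■■■■■■■■■■                ┃            ┃
 ┃■■■■■■■■■■                ┃────────────┨
 ┃■■■■■■■■■■                ┃            ┃
 ┃■■■■■■■■■■                ┃            ┃
 ┃■■■■■■■■■■                ┃            ┃
 ┃■■■■■■■■■■                ┃            ┃
 ┃■■■■■■■■■■                ┃            ┃
 ┃                          ┃            ┃
 ┃                          ┃            ┃
 ┃                          ┃            ┃
 ┃                          ┃            ┃
 ┃                          ┃            ┃
 ┗━━━━━━━━━━━━━━━━━━━━━━━━━━┛            ┃
  ┃                                      ┃
  ┃                                      ┃


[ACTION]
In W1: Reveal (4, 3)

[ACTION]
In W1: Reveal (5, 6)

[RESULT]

 ┠──────────────────────────┨             
 ┃■■■■■■■■■■                ┃             
 ┃■■■■■■■■■■                ┃             
 ┃2⚑■■■■■■■■                ┃━━━━━━━━━━━━┓
 ┃■■■■■■■■■■                ┃            ┃
 ┃■■■2■■■■■■                ┃────────────┨
 ┃■■■■■■3■■■                ┃            ┃
 ┃■■■■■■■■■■                ┃            ┃
 ┃■■■■■■■■■■                ┃            ┃
 ┃■■■■■■■■■■                ┃            ┃
 ┃■■■■■■■■■■                ┃            ┃
 ┃                          ┃            ┃
 ┃                          ┃            ┃
 ┃                          ┃            ┃
 ┃                          ┃            ┃
 ┃                          ┃            ┃
 ┗━━━━━━━━━━━━━━━━━━━━━━━━━━┛            ┃
  ┃                                      ┃
  ┃                                      ┃


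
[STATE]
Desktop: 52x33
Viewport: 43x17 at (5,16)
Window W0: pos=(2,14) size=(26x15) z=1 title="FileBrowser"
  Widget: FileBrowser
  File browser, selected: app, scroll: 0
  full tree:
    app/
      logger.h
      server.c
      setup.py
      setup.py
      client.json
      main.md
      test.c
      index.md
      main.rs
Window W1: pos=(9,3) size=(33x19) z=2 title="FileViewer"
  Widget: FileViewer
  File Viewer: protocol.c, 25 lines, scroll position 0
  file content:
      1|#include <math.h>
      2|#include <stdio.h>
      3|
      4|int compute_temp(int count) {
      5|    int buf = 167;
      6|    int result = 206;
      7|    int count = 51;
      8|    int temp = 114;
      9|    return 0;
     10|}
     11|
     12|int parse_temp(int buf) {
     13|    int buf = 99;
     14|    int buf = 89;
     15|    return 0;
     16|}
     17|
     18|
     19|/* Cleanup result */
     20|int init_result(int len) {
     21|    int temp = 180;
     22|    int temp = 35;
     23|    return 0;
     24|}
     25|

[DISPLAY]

────┃                              ░┃      
[-] ┃int parse_temp(int buf) {     ░┃      
  lo┃    int buf = 99;             ░┃      
  se┃    int buf = 89;             ░┃      
  se┃    return 0;                 ▼┃      
  se┗━━━━━━━━━━━━━━━━━━━━━━━━━━━━━━━┛      
  client.json         ┃                    
  main.md             ┃                    
  test.c              ┃                    
  index.md            ┃                    
  main.rs             ┃                    
                      ┃                    
━━━━━━━━━━━━━━━━━━━━━━┛                    
                                           
                                           
                                           
                                           


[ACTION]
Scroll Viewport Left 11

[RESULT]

  ┠──────┃                              ░┃ 
  ┃> [-] ┃int parse_temp(int buf) {     ░┃ 
  ┃    lo┃    int buf = 99;             ░┃ 
  ┃    se┃    int buf = 89;             ░┃ 
  ┃    se┃    return 0;                 ▼┃ 
  ┃    se┗━━━━━━━━━━━━━━━━━━━━━━━━━━━━━━━┛ 
  ┃    client.json         ┃               
  ┃    main.md             ┃               
  ┃    test.c              ┃               
  ┃    index.md            ┃               
  ┃    main.rs             ┃               
  ┃                        ┃               
  ┗━━━━━━━━━━━━━━━━━━━━━━━━┛               
                                           
                                           
                                           
                                           


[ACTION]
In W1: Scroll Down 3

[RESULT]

  ┠──────┃    int buf = 89;             ░┃ 
  ┃> [-] ┃    return 0;                 ░┃ 
  ┃    lo┃}                             ░┃ 
  ┃    se┃                              ░┃ 
  ┃    se┃                              ▼┃ 
  ┃    se┗━━━━━━━━━━━━━━━━━━━━━━━━━━━━━━━┛ 
  ┃    client.json         ┃               
  ┃    main.md             ┃               
  ┃    test.c              ┃               
  ┃    index.md            ┃               
  ┃    main.rs             ┃               
  ┃                        ┃               
  ┗━━━━━━━━━━━━━━━━━━━━━━━━┛               
                                           
                                           
                                           
                                           


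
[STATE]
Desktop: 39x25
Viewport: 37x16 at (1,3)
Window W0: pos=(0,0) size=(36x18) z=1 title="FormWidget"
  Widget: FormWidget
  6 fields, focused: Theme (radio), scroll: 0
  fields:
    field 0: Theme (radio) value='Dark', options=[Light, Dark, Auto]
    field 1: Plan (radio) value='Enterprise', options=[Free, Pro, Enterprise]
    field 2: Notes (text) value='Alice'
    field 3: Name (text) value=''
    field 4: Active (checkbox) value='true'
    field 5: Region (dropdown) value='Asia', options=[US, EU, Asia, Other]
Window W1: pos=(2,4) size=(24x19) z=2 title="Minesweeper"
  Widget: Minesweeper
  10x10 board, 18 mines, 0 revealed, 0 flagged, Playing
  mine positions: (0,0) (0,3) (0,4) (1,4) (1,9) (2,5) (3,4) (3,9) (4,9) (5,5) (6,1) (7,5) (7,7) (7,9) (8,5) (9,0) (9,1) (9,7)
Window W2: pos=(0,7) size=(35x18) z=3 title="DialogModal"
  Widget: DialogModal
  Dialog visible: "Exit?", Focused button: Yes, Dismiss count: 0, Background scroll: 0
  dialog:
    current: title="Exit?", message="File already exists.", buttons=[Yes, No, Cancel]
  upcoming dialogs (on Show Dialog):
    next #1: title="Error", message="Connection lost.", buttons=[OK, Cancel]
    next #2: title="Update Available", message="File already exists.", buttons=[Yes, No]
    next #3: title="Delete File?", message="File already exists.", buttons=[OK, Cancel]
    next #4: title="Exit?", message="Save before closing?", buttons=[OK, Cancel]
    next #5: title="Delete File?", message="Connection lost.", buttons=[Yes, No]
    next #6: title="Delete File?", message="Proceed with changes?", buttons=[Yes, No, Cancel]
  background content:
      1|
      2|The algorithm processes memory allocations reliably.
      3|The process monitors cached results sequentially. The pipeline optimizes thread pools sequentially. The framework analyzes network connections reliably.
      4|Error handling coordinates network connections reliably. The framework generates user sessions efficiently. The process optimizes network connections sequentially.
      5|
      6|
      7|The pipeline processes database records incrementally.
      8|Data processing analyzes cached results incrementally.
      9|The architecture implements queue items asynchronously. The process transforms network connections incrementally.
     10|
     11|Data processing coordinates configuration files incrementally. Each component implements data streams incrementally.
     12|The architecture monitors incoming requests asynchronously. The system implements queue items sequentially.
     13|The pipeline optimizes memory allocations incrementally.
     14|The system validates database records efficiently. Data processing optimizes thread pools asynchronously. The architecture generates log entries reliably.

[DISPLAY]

> Theme:      ( ) Light  (●) Dark ┃  
 ┏━━━━━━━━━━━━━━━━━━━━━━┓ ) Pro  (┃  
 ┃ Minesweeper          ┃        ]┃  
 ┠──────────────────────┨        ]┃  
━━━━━━━━━━━━━━━━━━━━━━━━━━━━━━━━━┓┃  
 DialogModal                     ┃┃  
─────────────────────────────────┨┃  
                                 ┃┃  
The algorithm processes memory al┃┃  
The process monitors cached resul┃┃  
Error handling coordinates networ┃┃  
    ┌──────────────────────┐     ┃┃  
    │        Exit?         │     ┃┃  
The │ File already exists. │ase r┃┃  
Data│ [Yes]  No   Cancel   │hed r┃┛  
The └──────────────────────┘queue┃   


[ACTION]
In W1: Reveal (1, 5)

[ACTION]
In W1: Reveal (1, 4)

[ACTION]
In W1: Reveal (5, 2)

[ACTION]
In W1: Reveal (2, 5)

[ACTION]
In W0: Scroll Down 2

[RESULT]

  Notes:      [Alice             ]┃  
 ┏━━━━━━━━━━━━━━━━━━━━━━┓        ]┃  
 ┃ Minesweeper          ┃         ┃  
 ┠──────────────────────┨       ▼]┃  
━━━━━━━━━━━━━━━━━━━━━━━━━━━━━━━━━┓┃  
 DialogModal                     ┃┃  
─────────────────────────────────┨┃  
                                 ┃┃  
The algorithm processes memory al┃┃  
The process monitors cached resul┃┃  
Error handling coordinates networ┃┃  
    ┌──────────────────────┐     ┃┃  
    │        Exit?         │     ┃┃  
The │ File already exists. │ase r┃┃  
Data│ [Yes]  No   Cancel   │hed r┃┛  
The └──────────────────────┘queue┃   


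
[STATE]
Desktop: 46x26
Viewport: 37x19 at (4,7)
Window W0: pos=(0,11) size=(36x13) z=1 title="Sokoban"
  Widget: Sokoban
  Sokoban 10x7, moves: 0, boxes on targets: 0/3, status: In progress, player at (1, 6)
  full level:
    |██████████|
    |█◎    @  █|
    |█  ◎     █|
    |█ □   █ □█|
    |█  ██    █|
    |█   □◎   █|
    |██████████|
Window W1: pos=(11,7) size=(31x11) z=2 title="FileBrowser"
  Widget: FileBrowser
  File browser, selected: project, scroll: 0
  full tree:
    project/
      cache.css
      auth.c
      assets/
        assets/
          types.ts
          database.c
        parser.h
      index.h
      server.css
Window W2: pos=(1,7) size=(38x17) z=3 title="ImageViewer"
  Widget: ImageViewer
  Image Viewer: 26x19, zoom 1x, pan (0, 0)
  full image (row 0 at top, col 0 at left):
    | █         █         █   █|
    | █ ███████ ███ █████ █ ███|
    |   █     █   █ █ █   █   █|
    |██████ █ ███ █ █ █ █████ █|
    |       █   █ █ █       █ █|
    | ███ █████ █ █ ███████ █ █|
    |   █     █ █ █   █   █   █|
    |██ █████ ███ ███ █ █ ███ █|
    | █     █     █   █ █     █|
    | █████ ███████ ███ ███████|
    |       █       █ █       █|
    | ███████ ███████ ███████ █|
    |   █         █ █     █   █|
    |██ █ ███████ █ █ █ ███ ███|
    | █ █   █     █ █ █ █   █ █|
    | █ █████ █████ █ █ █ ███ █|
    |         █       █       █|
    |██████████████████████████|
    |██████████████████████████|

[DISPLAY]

━━━━━━━━━━━━━━━━━━━━━━━━━━━━━━━━━━┓━━
mageViewer                        ┃  
──────────────────────────────────┨──
         █         █   █          ┃  
 ███████ ███ █████ █ ███          ┃  
 █     █   █ █ █   █   █          ┃  
████ █ ███ █ █ █ █████ █          ┃  
     █   █ █ █       █ █          ┃  
██ █████ █ █ ███████ █ █          ┃  
 █     █ █ █   █   █   █          ┃  
 █████ ███ ███ █ █ ███ █          ┃━━
     █     █   █ █     █          ┃  
████ ███████ ███ ███████          ┃  
     █       █ █       █          ┃  
██████ ███████ ███████ █          ┃  
 █         █ █     █   █          ┃  
━━━━━━━━━━━━━━━━━━━━━━━━━━━━━━━━━━┛  
                                     
                                     


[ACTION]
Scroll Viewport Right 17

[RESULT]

━━━━━━━━━━━━━━━━━━━━━━━━━━━━━┓━━┓    
iewer                        ┃  ┃    
─────────────────────────────┨──┨    
    █         █   █          ┃  ┃    
███ ███ █████ █ ███          ┃  ┃    
  █   █ █ █   █   █          ┃  ┃    
█ ███ █ █ █ █████ █          ┃  ┃    
█   █ █ █       █ █          ┃  ┃    
███ █ █ ███████ █ █          ┃  ┃    
  █ █ █   █   █   █          ┃  ┃    
█ ███ ███ █ █ ███ █          ┃━━┛    
█     █   █ █     █          ┃       
███████ ███ ███████          ┃       
█       █ █       █          ┃       
█ ███████ ███████ █          ┃       
      █ █     █   █          ┃       
━━━━━━━━━━━━━━━━━━━━━━━━━━━━━┛       
                                     
                                     


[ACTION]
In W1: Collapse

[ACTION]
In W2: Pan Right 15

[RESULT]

━━━━━━━━━━━━━━━━━━━━━━━━━━━━━┓━━┓    
iewer                        ┃  ┃    
─────────────────────────────┨──┨    
   █                         ┃  ┃    
 ███                         ┃  ┃    
   █                         ┃  ┃    
██ █                         ┃  ┃    
 █ █                         ┃  ┃    
 █ █                         ┃  ┃    
   █                         ┃  ┃    
██ █                         ┃━━┛    
   █                         ┃       
████                         ┃       
   █                         ┃       
██ █                         ┃       
   █                         ┃       
━━━━━━━━━━━━━━━━━━━━━━━━━━━━━┛       
                                     
                                     


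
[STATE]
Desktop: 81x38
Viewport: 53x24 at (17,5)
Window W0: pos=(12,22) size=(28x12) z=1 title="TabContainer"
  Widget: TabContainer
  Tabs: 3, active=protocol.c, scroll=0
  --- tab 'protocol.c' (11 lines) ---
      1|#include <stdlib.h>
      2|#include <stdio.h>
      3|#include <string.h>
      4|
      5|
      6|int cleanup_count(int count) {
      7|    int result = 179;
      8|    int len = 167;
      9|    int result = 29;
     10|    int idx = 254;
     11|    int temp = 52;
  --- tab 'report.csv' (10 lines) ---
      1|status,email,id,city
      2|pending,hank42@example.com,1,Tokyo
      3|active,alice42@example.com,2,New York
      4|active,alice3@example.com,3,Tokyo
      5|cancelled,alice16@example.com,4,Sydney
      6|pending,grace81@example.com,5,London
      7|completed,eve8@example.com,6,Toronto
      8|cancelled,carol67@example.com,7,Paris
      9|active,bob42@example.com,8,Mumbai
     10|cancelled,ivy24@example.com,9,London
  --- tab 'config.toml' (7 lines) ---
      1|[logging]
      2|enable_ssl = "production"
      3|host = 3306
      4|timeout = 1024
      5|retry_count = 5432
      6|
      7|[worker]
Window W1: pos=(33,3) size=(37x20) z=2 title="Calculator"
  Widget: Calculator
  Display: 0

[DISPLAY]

                ┠───────────────────────────────────┨
                ┃                                  0┃
                ┃┌───┬───┬───┬───┐                  ┃
                ┃│ 7 │ 8 │ 9 │ ÷ │                  ┃
                ┃├───┼───┼───┼───┤                  ┃
                ┃│ 4 │ 5 │ 6 │ × │                  ┃
                ┃├───┼───┼───┼───┤                  ┃
                ┃│ 1 │ 2 │ 3 │ - │                  ┃
                ┃├───┼───┼───┼───┤                  ┃
                ┃│ 0 │ . │ = │ + │                  ┃
                ┃├───┼───┼───┼───┤                  ┃
                ┃│ C │ MC│ MR│ M+│                  ┃
                ┃└───┴───┴───┴───┘                  ┃
                ┃                                   ┃
                ┃                                   ┃
                ┃                                   ┃
                ┃                                   ┃
━━━━━━━━━━━━━━━━┗━━━━━━━━━━━━━━━━━━━━━━━━━━━━━━━━━━━┛
Container             ┃                              
──────────────────────┨                              
tocol.c]│ report.csv │┃                              
──────────────────────┃                              
lude <stdlib.h>       ┃                              
lude <stdio.h>        ┃                              


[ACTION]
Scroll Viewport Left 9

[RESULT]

                         ┠───────────────────────────
                         ┃                           
                         ┃┌───┬───┬───┬───┐          
                         ┃│ 7 │ 8 │ 9 │ ÷ │          
                         ┃├───┼───┼───┼───┤          
                         ┃│ 4 │ 5 │ 6 │ × │          
                         ┃├───┼───┼───┼───┤          
                         ┃│ 1 │ 2 │ 3 │ - │          
                         ┃├───┼───┼───┼───┤          
                         ┃│ 0 │ . │ = │ + │          
                         ┃├───┼───┼───┼───┤          
                         ┃│ C │ MC│ MR│ M+│          
                         ┃└───┴───┴───┴───┘          
                         ┃                           
                         ┃                           
                         ┃                           
                         ┃                           
    ┏━━━━━━━━━━━━━━━━━━━━┗━━━━━━━━━━━━━━━━━━━━━━━━━━━
    ┃ TabContainer             ┃                     
    ┠──────────────────────────┨                     
    ┃[protocol.c]│ report.csv │┃                     
    ┃──────────────────────────┃                     
    ┃#include <stdlib.h>       ┃                     
    ┃#include <stdio.h>        ┃                     


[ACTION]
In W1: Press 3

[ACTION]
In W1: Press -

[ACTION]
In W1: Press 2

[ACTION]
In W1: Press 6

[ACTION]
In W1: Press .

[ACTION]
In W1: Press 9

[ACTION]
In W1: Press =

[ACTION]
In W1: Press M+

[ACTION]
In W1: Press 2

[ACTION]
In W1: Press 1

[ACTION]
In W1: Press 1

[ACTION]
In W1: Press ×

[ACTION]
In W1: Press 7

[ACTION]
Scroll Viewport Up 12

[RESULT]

                                                     
                                                     
                                                     
                         ┏━━━━━━━━━━━━━━━━━━━━━━━━━━━
                         ┃ Calculator                
                         ┠───────────────────────────
                         ┃                           
                         ┃┌───┬───┬───┬───┐          
                         ┃│ 7 │ 8 │ 9 │ ÷ │          
                         ┃├───┼───┼───┼───┤          
                         ┃│ 4 │ 5 │ 6 │ × │          
                         ┃├───┼───┼───┼───┤          
                         ┃│ 1 │ 2 │ 3 │ - │          
                         ┃├───┼───┼───┼───┤          
                         ┃│ 0 │ . │ = │ + │          
                         ┃├───┼───┼───┼───┤          
                         ┃│ C │ MC│ MR│ M+│          
                         ┃└───┴───┴───┴───┘          
                         ┃                           
                         ┃                           
                         ┃                           
                         ┃                           
    ┏━━━━━━━━━━━━━━━━━━━━┗━━━━━━━━━━━━━━━━━━━━━━━━━━━
    ┃ TabContainer             ┃                     


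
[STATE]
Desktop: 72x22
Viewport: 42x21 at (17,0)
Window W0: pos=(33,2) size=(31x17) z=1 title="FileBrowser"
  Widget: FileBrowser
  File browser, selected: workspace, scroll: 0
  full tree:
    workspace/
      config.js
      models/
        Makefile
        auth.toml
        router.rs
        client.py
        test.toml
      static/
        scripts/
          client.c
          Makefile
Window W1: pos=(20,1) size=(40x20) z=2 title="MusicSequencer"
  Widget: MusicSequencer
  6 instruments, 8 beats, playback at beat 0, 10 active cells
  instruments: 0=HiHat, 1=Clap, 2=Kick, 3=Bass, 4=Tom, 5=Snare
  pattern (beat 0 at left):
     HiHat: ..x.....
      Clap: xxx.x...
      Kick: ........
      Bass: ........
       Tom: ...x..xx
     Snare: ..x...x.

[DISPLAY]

                                          
   ┏━━━━━━━━━━━━━━━━━━━━━━━━━━━━━━━━━━━━━━
   ┃ MusicSequencer                       
   ┠──────────────────────────────────────
   ┃      ▼1234567                        
   ┃ HiHat··█·····                        
   ┃  Clap███·█···                        
   ┃  Kick········                        
   ┃  Bass········                        
   ┃   Tom···█··██                        
   ┃ Snare··█···█·                        
   ┃                                      
   ┃                                      
   ┃                                      
   ┃                                      
   ┃                                      
   ┃                                      
   ┃                                      
   ┃                                      
   ┃                                      
   ┗━━━━━━━━━━━━━━━━━━━━━━━━━━━━━━━━━━━━━━


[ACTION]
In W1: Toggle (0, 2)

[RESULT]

                                          
   ┏━━━━━━━━━━━━━━━━━━━━━━━━━━━━━━━━━━━━━━
   ┃ MusicSequencer                       
   ┠──────────────────────────────────────
   ┃      ▼1234567                        
   ┃ HiHat········                        
   ┃  Clap███·█···                        
   ┃  Kick········                        
   ┃  Bass········                        
   ┃   Tom···█··██                        
   ┃ Snare··█···█·                        
   ┃                                      
   ┃                                      
   ┃                                      
   ┃                                      
   ┃                                      
   ┃                                      
   ┃                                      
   ┃                                      
   ┃                                      
   ┗━━━━━━━━━━━━━━━━━━━━━━━━━━━━━━━━━━━━━━


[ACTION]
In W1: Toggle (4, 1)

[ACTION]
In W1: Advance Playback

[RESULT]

                                          
   ┏━━━━━━━━━━━━━━━━━━━━━━━━━━━━━━━━━━━━━━
   ┃ MusicSequencer                       
   ┠──────────────────────────────────────
   ┃      0▼234567                        
   ┃ HiHat········                        
   ┃  Clap███·█···                        
   ┃  Kick········                        
   ┃  Bass········                        
   ┃   Tom·█·█··██                        
   ┃ Snare··█···█·                        
   ┃                                      
   ┃                                      
   ┃                                      
   ┃                                      
   ┃                                      
   ┃                                      
   ┃                                      
   ┃                                      
   ┃                                      
   ┗━━━━━━━━━━━━━━━━━━━━━━━━━━━━━━━━━━━━━━


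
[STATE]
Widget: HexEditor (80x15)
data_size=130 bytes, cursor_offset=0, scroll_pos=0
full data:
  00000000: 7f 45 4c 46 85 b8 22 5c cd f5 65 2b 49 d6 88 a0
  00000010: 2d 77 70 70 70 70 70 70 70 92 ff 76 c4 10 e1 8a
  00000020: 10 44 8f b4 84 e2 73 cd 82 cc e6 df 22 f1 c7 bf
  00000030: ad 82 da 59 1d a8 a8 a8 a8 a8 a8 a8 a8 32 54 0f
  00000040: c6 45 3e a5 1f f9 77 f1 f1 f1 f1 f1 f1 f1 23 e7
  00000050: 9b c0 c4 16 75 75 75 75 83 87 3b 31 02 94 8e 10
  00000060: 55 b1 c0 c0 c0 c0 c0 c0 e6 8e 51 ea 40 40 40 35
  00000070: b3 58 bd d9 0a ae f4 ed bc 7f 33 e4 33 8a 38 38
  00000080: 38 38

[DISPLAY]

00000000  7F 45 4c 46 85 b8 22 5c  cd f5 65 2b 49 d6 88 a0  |.ELF.."\..e+I...|  
00000010  2d 77 70 70 70 70 70 70  70 92 ff 76 c4 10 e1 8a  |-wppppppp..v....|  
00000020  10 44 8f b4 84 e2 73 cd  82 cc e6 df 22 f1 c7 bf  |.D....s....."...|  
00000030  ad 82 da 59 1d a8 a8 a8  a8 a8 a8 a8 a8 32 54 0f  |...Y.........2T.|  
00000040  c6 45 3e a5 1f f9 77 f1  f1 f1 f1 f1 f1 f1 23 e7  |.E>...w.......#.|  
00000050  9b c0 c4 16 75 75 75 75  83 87 3b 31 02 94 8e 10  |....uuuu..;1....|  
00000060  55 b1 c0 c0 c0 c0 c0 c0  e6 8e 51 ea 40 40 40 35  |U.........Q.@@@5|  
00000070  b3 58 bd d9 0a ae f4 ed  bc 7f 33 e4 33 8a 38 38  |.X........3.3.88|  
00000080  38 38                                             |88              |  
                                                                                
                                                                                
                                                                                
                                                                                
                                                                                
                                                                                


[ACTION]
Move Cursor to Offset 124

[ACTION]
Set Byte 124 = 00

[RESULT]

00000000  7f 45 4c 46 85 b8 22 5c  cd f5 65 2b 49 d6 88 a0  |.ELF.."\..e+I...|  
00000010  2d 77 70 70 70 70 70 70  70 92 ff 76 c4 10 e1 8a  |-wppppppp..v....|  
00000020  10 44 8f b4 84 e2 73 cd  82 cc e6 df 22 f1 c7 bf  |.D....s....."...|  
00000030  ad 82 da 59 1d a8 a8 a8  a8 a8 a8 a8 a8 32 54 0f  |...Y.........2T.|  
00000040  c6 45 3e a5 1f f9 77 f1  f1 f1 f1 f1 f1 f1 23 e7  |.E>...w.......#.|  
00000050  9b c0 c4 16 75 75 75 75  83 87 3b 31 02 94 8e 10  |....uuuu..;1....|  
00000060  55 b1 c0 c0 c0 c0 c0 c0  e6 8e 51 ea 40 40 40 35  |U.........Q.@@@5|  
00000070  b3 58 bd d9 0a ae f4 ed  bc 7f 33 e4 00 8a 38 38  |.X........3...88|  
00000080  38 38                                             |88              |  
                                                                                
                                                                                
                                                                                
                                                                                
                                                                                
                                                                                


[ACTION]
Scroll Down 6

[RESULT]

00000060  55 b1 c0 c0 c0 c0 c0 c0  e6 8e 51 ea 40 40 40 35  |U.........Q.@@@5|  
00000070  b3 58 bd d9 0a ae f4 ed  bc 7f 33 e4 00 8a 38 38  |.X........3...88|  
00000080  38 38                                             |88              |  
                                                                                
                                                                                
                                                                                
                                                                                
                                                                                
                                                                                
                                                                                
                                                                                
                                                                                
                                                                                
                                                                                
                                                                                


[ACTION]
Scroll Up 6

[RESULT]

00000000  7f 45 4c 46 85 b8 22 5c  cd f5 65 2b 49 d6 88 a0  |.ELF.."\..e+I...|  
00000010  2d 77 70 70 70 70 70 70  70 92 ff 76 c4 10 e1 8a  |-wppppppp..v....|  
00000020  10 44 8f b4 84 e2 73 cd  82 cc e6 df 22 f1 c7 bf  |.D....s....."...|  
00000030  ad 82 da 59 1d a8 a8 a8  a8 a8 a8 a8 a8 32 54 0f  |...Y.........2T.|  
00000040  c6 45 3e a5 1f f9 77 f1  f1 f1 f1 f1 f1 f1 23 e7  |.E>...w.......#.|  
00000050  9b c0 c4 16 75 75 75 75  83 87 3b 31 02 94 8e 10  |....uuuu..;1....|  
00000060  55 b1 c0 c0 c0 c0 c0 c0  e6 8e 51 ea 40 40 40 35  |U.........Q.@@@5|  
00000070  b3 58 bd d9 0a ae f4 ed  bc 7f 33 e4 00 8a 38 38  |.X........3...88|  
00000080  38 38                                             |88              |  
                                                                                
                                                                                
                                                                                
                                                                                
                                                                                
                                                                                
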